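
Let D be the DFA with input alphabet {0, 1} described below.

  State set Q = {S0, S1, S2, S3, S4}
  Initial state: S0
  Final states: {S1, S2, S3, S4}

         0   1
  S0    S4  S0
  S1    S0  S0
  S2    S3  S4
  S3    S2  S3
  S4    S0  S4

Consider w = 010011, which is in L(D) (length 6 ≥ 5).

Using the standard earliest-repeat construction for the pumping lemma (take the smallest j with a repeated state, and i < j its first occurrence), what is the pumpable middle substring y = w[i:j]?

Run of D on w = 0 1 0 0 1 1:
  step 0: S0  (start)
  step 1: S4  (read 0: S0→S4)
  step 2: S4  (read 1: S4→S4)   ← first repeat (S4 seen earlier)
  step 3: S0  (read 0: S4→S0)
  step 4: S4  (read 0: S0→S4)
  step 5: S4  (read 1: S4→S4)
  step 6: S4  (read 1: S4→S4)

So i = 1, j = 2, giving x = w[0:1] = 0, y = w[1:2] = 1, z = w[2:6] = 0011.
Check: |xy| = 2 ≤ 5 and |y| = 1 ≥ 1. Reading y takes D from S4 back to S4, so every xyⁱz is accepted.

1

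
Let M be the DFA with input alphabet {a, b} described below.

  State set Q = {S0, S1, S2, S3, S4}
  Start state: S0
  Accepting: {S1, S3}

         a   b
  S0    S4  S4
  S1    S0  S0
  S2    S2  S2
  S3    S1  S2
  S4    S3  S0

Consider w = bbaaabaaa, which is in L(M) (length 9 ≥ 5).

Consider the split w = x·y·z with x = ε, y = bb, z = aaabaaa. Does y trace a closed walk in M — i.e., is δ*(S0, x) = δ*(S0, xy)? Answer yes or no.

yes

State sequence: S0 -b-> S4 -b-> S0

After x (step 0): S0. After xy (step 2): S0.
They match, so y = bb drives M around a cycle from S0 back to itself; pumping y any number of times keeps M in S0 before reading z, and xyⁱz ∈ L(M) for every i ≥ 0.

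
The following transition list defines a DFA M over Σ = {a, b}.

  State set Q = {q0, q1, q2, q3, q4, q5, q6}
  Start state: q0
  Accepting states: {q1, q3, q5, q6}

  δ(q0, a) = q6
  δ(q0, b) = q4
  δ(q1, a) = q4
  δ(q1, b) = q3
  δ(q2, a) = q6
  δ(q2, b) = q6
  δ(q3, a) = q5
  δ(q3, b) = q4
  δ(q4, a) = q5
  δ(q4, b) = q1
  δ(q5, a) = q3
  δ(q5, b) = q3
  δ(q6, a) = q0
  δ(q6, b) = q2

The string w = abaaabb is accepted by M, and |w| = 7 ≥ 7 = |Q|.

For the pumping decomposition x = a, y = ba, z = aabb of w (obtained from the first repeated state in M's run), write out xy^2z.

ababaaabb

xy^2z = a·ba·ba·aabb = ababaaabb.
Reading y = ba takes M from q6 back to q6, so after x·y·y the machine is still in q6, and z then leads to the accepting state q6. Hence ababaaabb ∈ L(M).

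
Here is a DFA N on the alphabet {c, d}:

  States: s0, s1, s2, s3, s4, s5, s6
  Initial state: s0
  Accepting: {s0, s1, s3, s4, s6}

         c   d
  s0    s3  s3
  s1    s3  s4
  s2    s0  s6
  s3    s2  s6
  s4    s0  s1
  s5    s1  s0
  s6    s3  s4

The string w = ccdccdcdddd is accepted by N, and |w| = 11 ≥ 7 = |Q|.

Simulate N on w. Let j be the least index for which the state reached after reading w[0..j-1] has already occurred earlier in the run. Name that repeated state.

s3

State sequence: s0 -c-> s3 -c-> s2 -d-> s6 -c-> s3 -c-> s2 -d-> s6 -c-> s3 -d-> s6 -d-> s4 -d-> s1 -d-> s4
First repeat at step 4: s3 was already visited.

The earliest repeat is at step j = 4: N is in s3, which it already visited at step i = 1.
Pumping length from the standard proof: p = 7 (the number of states). The repeated state found above gives |xy| = j ≤ 7 and |y| = j − i ≥ 1.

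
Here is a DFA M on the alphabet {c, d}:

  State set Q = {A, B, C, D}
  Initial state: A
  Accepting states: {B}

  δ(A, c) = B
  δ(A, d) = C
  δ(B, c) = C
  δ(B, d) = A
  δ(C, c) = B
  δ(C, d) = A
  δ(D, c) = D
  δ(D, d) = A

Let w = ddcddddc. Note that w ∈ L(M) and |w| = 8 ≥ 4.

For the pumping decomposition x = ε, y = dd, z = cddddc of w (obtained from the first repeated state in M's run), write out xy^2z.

ddddcddddc

xy^2z = ε·dd·dd·cddddc = ddddcddddc.
Reading y = dd takes M from A back to A, so after x·y·y the machine is still in A, and z then leads to the accepting state B. Hence ddddcddddc ∈ L(M).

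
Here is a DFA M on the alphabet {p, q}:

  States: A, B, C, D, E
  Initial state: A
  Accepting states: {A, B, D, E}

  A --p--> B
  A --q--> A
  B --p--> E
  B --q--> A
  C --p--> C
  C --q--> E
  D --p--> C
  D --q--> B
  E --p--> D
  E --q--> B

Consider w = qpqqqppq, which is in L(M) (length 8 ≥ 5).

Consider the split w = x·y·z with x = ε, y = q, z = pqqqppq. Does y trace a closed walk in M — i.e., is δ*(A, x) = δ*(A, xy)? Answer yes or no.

State sequence: A -q-> A

After x (step 0): A. After xy (step 1): A.
They match, so y = q drives M around a cycle from A back to itself; pumping y any number of times keeps M in A before reading z, and xyⁱz ∈ L(M) for every i ≥ 0.

yes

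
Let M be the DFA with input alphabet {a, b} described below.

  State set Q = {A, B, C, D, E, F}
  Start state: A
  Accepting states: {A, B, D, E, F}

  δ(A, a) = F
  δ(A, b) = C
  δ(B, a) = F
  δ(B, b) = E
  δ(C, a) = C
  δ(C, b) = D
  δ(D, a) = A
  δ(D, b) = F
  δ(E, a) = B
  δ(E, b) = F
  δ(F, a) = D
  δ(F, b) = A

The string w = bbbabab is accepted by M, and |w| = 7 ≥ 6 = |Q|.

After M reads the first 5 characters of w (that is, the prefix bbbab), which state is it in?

Run of M on the first 5 characters of w = b b b a b:
  step 0: A  (start)
  step 1: C  (read b: A→C)
  step 2: D  (read b: C→D)
  step 3: F  (read b: D→F)
  step 4: D  (read a: F→D)
  step 5: F  (read b: D→F)

After reading 5 characters, M is in state F.
(This kind of state-tracing is the core of the pumping-lemma construction: with 6 states, pigeonhole forces a repeat within the first 6 steps.)

F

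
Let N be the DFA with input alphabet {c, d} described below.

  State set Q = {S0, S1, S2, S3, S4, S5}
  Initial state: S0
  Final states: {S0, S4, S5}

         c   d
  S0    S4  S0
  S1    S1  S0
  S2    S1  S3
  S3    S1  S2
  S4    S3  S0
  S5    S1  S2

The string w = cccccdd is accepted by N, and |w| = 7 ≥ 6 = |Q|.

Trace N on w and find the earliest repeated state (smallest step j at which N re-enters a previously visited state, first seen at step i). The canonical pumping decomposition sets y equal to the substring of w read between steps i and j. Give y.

State sequence: S0 -c-> S4 -c-> S3 -c-> S1 -c-> S1 -c-> S1 -d-> S0 -d-> S0
First repeat at step 4: S1 was already visited.

So i = 3, j = 4, giving x = w[0:3] = ccc, y = w[3:4] = c, z = w[4:7] = cdd.
Check: |xy| = 4 ≤ 6 and |y| = 1 ≥ 1. Reading y takes N from S1 back to S1, so every xyⁱz is accepted.
The DFA has 6 states, so the proof of the pumping lemma guarantees a repeated state among the first 6+1 visited; the segment between the two visits is the pumpable y.

c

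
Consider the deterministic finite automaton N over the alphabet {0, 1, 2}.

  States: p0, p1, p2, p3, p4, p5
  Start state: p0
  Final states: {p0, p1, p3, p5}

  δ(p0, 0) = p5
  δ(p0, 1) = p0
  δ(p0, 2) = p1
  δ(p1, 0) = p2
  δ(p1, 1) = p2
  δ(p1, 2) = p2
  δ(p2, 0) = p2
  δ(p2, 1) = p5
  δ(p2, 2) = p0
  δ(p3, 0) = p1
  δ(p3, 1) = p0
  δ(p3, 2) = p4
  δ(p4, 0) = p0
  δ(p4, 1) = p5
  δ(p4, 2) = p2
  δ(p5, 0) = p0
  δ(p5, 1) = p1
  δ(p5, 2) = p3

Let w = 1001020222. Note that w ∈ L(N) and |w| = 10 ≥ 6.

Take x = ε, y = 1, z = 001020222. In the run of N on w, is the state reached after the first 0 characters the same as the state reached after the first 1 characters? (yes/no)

yes

Run of N on the first 1 characters of w = 1:
  step 0: p0  (start)
  step 1: p0  (read 1: p0→p0)

After x (step 0): p0. After xy (step 1): p0.
They match, so y = 1 drives N around a cycle from p0 back to itself; pumping y any number of times keeps N in p0 before reading z, and xyⁱz ∈ L(N) for every i ≥ 0.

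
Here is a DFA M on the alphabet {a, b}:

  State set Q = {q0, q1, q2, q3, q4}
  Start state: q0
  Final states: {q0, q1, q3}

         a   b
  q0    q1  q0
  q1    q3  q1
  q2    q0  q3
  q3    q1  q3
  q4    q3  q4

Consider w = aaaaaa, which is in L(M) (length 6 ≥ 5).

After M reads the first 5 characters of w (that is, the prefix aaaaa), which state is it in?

Run of M on the first 5 characters of w = a a a a a:
  step 0: q0  (start)
  step 1: q1  (read a: q0→q1)
  step 2: q3  (read a: q1→q3)
  step 3: q1  (read a: q3→q1)
  step 4: q3  (read a: q1→q3)
  step 5: q1  (read a: q3→q1)

After reading 5 characters, M is in state q1.
(This kind of state-tracing is the core of the pumping-lemma construction: with 5 states, pigeonhole forces a repeat within the first 5 steps.)

q1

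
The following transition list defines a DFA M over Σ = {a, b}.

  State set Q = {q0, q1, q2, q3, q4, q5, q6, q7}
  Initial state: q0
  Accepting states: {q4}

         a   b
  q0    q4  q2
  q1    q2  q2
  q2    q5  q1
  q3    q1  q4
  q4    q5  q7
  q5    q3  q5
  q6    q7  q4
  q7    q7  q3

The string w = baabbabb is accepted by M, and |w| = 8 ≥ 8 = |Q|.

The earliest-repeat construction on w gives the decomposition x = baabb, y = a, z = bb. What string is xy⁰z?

baabbbb

xy⁰z = xz = baabb·bb = baabbbb.
Reading y = a takes M from q7 back to q7, so after x the machine is still in q7, and z then leads to the accepting state q4. Hence baabbbb ∈ L(M).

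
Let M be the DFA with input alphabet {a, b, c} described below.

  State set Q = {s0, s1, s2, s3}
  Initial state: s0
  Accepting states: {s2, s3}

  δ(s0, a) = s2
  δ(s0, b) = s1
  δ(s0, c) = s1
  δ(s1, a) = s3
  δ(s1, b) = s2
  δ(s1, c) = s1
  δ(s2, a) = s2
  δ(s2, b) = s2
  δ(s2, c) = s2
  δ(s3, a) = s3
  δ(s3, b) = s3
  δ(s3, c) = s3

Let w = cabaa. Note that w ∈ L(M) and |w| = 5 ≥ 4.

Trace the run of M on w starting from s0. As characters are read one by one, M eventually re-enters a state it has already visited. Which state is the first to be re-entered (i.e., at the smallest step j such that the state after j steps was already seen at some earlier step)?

s3

State sequence: s0 -c-> s1 -a-> s3 -b-> s3 -a-> s3 -a-> s3
First repeat at step 3: s3 was already visited.

The earliest repeat is at step j = 3: M is in s3, which it already visited at step i = 2.
The DFA has 4 states, so the proof of the pumping lemma guarantees a repeated state among the first 4+1 visited; the segment between the two visits is the pumpable y.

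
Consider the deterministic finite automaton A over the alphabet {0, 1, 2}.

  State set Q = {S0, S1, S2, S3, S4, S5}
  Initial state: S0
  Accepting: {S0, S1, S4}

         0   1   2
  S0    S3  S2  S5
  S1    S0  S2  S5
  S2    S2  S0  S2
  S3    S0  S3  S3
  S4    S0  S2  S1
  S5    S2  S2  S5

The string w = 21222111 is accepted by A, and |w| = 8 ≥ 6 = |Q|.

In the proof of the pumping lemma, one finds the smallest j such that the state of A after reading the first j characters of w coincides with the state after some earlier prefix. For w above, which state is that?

Run of A on w = 2 1 2 2 2 1 1 1:
  step 0: S0  (start)
  step 1: S5  (read 2: S0→S5)
  step 2: S2  (read 1: S5→S2)
  step 3: S2  (read 2: S2→S2)   ← first repeat (S2 seen earlier)
  step 4: S2  (read 2: S2→S2)
  step 5: S2  (read 2: S2→S2)
  step 6: S0  (read 1: S2→S0)
  step 7: S2  (read 1: S0→S2)
  step 8: S0  (read 1: S2→S0)

The earliest repeat is at step j = 3: A is in S2, which it already visited at step i = 2.
Since A has 6 states, any run of length ≥ 6 visits 6+1 states, so by pigeonhole some state repeats within the first 6 steps — that repeat gives the pumpable loop.

S2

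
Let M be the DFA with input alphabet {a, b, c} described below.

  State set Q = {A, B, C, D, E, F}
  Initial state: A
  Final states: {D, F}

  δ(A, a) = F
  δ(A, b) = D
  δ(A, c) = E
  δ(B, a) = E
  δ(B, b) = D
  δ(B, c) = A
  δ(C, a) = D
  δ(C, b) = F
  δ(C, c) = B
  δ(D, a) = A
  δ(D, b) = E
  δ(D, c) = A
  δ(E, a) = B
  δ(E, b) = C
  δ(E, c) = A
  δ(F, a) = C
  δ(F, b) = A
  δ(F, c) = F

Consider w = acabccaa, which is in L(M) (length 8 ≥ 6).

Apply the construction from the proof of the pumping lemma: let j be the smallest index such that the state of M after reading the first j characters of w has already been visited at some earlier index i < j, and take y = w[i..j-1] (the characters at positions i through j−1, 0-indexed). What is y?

c

State sequence: A -a-> F -c-> F -a-> C -b-> F -c-> F -c-> F -a-> C -a-> D
First repeat at step 2: F was already visited.

So i = 1, j = 2, giving x = w[0:1] = a, y = w[1:2] = c, z = w[2:8] = abccaa.
Check: |xy| = 2 ≤ 6 and |y| = 1 ≥ 1. Reading y takes M from F back to F, so every xyⁱz is accepted.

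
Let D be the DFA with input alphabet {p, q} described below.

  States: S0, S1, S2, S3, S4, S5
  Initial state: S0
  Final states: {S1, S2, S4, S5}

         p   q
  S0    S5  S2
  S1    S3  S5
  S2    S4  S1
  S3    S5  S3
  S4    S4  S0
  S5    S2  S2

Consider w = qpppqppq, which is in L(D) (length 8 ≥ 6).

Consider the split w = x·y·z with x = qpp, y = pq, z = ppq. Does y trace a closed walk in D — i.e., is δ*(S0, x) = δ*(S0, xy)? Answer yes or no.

State sequence: S0 -q-> S2 -p-> S4 -p-> S4 -p-> S4 -q-> S0

After x (step 3): S4. After xy (step 5): S0.
They differ (S4 ≠ S0), so y is not a cycle from the state after x; this split is not the one the pumping-lemma construction produces, and pumping y need not keep the string in L(D).

no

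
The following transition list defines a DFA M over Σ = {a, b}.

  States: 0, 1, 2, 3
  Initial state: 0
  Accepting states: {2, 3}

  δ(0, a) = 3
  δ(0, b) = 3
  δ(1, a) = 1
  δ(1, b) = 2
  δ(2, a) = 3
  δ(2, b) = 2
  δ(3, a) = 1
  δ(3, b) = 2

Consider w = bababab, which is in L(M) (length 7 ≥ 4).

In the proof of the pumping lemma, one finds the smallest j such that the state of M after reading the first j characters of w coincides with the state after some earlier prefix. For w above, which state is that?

3

Run of M on w = b a b a b a b:
  step 0: 0  (start)
  step 1: 3  (read b: 0→3)
  step 2: 1  (read a: 3→1)
  step 3: 2  (read b: 1→2)
  step 4: 3  (read a: 2→3)   ← first repeat (3 seen earlier)
  step 5: 2  (read b: 3→2)
  step 6: 3  (read a: 2→3)
  step 7: 2  (read b: 3→2)

The earliest repeat is at step j = 4: M is in 3, which it already visited at step i = 1.
Pumping length from the standard proof: p = 4 (the number of states). The repeated state found above gives |xy| = j ≤ 4 and |y| = j − i ≥ 1.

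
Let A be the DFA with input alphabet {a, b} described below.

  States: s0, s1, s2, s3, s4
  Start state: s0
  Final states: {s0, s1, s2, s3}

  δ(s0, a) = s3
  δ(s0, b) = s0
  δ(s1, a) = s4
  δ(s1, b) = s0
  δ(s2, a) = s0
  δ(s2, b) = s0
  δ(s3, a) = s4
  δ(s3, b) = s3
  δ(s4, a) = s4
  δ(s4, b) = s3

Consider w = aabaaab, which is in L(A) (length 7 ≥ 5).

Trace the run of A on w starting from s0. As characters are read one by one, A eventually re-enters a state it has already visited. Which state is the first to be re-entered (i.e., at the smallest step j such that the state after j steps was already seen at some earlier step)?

Run of A on w = a a b a a a b:
  step 0: s0  (start)
  step 1: s3  (read a: s0→s3)
  step 2: s4  (read a: s3→s4)
  step 3: s3  (read b: s4→s3)   ← first repeat (s3 seen earlier)
  step 4: s4  (read a: s3→s4)
  step 5: s4  (read a: s4→s4)
  step 6: s4  (read a: s4→s4)
  step 7: s3  (read b: s4→s3)

The earliest repeat is at step j = 3: A is in s3, which it already visited at step i = 1.
With |Q| = 5, pigeonhole forces a state repeat no later than step 5; the substring read between the first and second visits to that state can be pumped.

s3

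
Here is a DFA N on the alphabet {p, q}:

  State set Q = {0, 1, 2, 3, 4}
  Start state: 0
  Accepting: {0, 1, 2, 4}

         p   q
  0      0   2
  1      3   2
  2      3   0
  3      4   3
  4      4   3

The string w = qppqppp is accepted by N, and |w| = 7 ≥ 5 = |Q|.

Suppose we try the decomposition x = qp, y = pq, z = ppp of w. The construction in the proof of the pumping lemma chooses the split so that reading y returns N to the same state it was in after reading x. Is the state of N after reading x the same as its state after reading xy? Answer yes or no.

State sequence: 0 -q-> 2 -p-> 3 -p-> 4 -q-> 3

After x (step 2): 3. After xy (step 4): 3.
They match, so y = pq drives N around a cycle from 3 back to itself; pumping y any number of times keeps N in 3 before reading z, and xyⁱz ∈ L(N) for every i ≥ 0.

yes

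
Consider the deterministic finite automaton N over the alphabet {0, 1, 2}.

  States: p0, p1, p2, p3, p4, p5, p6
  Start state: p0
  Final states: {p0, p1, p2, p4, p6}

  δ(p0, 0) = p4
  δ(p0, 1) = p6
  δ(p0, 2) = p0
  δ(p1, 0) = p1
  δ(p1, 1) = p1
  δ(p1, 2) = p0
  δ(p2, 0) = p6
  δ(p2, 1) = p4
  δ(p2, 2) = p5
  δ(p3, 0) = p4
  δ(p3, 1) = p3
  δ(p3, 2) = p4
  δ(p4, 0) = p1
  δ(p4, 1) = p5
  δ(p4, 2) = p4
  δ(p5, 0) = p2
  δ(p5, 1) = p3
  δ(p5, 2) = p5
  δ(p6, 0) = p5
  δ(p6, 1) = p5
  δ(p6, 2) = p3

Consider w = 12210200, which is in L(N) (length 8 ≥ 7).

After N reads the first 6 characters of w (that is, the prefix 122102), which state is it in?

p5

State sequence: p0 -1-> p6 -2-> p3 -2-> p4 -1-> p5 -0-> p2 -2-> p5

After reading 6 characters, N is in state p5.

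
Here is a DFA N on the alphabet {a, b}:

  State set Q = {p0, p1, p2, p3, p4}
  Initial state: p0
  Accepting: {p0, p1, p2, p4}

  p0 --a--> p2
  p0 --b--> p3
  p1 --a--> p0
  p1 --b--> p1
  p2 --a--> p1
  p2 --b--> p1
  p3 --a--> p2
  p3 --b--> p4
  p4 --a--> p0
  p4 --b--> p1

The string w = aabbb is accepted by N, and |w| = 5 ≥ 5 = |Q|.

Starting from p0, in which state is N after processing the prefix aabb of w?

Run of N on the first 4 characters of w = a a b b:
  step 0: p0  (start)
  step 1: p2  (read a: p0→p2)
  step 2: p1  (read a: p2→p1)
  step 3: p1  (read b: p1→p1)
  step 4: p1  (read b: p1→p1)

After reading 4 characters, N is in state p1.

p1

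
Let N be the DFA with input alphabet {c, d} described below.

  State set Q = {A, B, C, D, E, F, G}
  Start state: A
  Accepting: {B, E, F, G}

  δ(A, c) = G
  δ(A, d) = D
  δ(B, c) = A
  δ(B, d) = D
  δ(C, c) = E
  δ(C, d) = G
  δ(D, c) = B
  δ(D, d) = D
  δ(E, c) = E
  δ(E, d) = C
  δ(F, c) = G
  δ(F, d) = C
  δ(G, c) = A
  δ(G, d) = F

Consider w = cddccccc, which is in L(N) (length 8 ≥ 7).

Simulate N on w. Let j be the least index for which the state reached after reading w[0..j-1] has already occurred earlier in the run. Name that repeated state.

State sequence: A -c-> G -d-> F -d-> C -c-> E -c-> E -c-> E -c-> E -c-> E
First repeat at step 5: E was already visited.

The earliest repeat is at step j = 5: N is in E, which it already visited at step i = 4.
With |Q| = 7, pigeonhole forces a state repeat no later than step 7; the substring read between the first and second visits to that state can be pumped.

E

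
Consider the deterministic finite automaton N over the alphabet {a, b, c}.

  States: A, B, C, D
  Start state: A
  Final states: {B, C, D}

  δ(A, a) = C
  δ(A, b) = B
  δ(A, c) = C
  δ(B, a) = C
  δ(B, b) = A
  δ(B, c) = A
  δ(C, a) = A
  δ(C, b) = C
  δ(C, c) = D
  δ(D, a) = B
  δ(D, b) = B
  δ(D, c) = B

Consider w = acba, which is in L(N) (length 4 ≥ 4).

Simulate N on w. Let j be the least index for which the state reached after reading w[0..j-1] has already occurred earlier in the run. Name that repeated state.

State sequence: A -a-> C -c-> D -b-> B -a-> C
First repeat at step 4: C was already visited.

The earliest repeat is at step j = 4: N is in C, which it already visited at step i = 1.
With |Q| = 4, pigeonhole forces a state repeat no later than step 4; the substring read between the first and second visits to that state can be pumped.

C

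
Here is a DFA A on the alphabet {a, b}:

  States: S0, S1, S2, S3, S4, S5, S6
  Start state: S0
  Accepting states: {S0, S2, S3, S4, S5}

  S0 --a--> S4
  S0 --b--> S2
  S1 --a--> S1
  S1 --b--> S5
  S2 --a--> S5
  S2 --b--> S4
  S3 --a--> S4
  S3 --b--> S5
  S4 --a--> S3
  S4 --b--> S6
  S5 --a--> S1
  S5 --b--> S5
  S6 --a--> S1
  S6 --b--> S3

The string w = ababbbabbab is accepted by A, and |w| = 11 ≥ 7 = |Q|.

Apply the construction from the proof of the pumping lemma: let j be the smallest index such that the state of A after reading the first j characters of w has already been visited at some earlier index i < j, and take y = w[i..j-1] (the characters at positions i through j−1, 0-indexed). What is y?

State sequence: S0 -a-> S4 -b-> S6 -a-> S1 -b-> S5 -b-> S5 -b-> S5 -a-> S1 -b-> S5 -b-> S5 -a-> S1 -b-> S5
First repeat at step 5: S5 was already visited.

So i = 4, j = 5, giving x = w[0:4] = abab, y = w[4:5] = b, z = w[5:11] = babbab.
Check: |xy| = 5 ≤ 7 and |y| = 1 ≥ 1. Reading y takes A from S5 back to S5, so every xyⁱz is accepted.

b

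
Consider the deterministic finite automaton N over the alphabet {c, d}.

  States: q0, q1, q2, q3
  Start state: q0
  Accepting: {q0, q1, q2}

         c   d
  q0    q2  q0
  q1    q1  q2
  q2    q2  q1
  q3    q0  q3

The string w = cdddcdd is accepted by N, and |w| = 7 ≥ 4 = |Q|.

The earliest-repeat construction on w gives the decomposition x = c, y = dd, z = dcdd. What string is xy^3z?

xy^3z = c·dd·dd·dd·dcdd = cdddddddcdd.
Reading y = dd takes N from q2 back to q2, so after x·y·y·y the machine is still in q2, and z then leads to the accepting state q1. Hence cdddddddcdd ∈ L(N).

cdddddddcdd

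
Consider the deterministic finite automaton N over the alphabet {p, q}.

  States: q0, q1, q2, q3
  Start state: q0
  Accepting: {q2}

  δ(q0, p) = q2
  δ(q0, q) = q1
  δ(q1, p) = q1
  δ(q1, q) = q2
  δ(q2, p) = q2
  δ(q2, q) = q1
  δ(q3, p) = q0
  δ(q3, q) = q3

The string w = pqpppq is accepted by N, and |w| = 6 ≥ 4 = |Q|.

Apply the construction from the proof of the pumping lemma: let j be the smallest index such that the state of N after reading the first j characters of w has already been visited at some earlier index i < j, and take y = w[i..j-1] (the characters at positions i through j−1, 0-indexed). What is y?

p

State sequence: q0 -p-> q2 -q-> q1 -p-> q1 -p-> q1 -p-> q1 -q-> q2
First repeat at step 3: q1 was already visited.

So i = 2, j = 3, giving x = w[0:2] = pq, y = w[2:3] = p, z = w[3:6] = ppq.
Check: |xy| = 3 ≤ 4 and |y| = 1 ≥ 1. Reading y takes N from q1 back to q1, so every xyⁱz is accepted.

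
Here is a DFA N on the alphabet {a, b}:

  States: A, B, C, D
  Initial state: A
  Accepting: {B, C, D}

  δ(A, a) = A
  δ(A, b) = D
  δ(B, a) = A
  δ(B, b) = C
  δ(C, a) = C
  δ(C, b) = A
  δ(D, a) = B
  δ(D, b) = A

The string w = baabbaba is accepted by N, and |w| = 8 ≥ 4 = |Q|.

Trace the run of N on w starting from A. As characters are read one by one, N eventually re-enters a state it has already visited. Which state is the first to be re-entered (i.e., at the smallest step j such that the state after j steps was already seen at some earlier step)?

Run of N on w = b a a b b a b a:
  step 0: A  (start)
  step 1: D  (read b: A→D)
  step 2: B  (read a: D→B)
  step 3: A  (read a: B→A)   ← first repeat (A seen earlier)
  step 4: D  (read b: A→D)
  step 5: A  (read b: D→A)
  step 6: A  (read a: A→A)
  step 7: D  (read b: A→D)
  step 8: B  (read a: D→B)

The earliest repeat is at step j = 3: N is in A, which it already visited at step i = 0.
Pumping length from the standard proof: p = 4 (the number of states). The repeated state found above gives |xy| = j ≤ 4 and |y| = j − i ≥ 1.

A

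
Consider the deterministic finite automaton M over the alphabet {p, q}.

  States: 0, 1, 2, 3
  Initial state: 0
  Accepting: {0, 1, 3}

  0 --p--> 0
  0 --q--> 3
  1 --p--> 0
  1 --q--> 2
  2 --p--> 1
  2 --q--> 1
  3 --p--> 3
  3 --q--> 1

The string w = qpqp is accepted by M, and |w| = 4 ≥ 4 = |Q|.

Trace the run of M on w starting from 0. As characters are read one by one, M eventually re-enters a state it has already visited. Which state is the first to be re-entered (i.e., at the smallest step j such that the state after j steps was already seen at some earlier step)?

3

Run of M on w = q p q p:
  step 0: 0  (start)
  step 1: 3  (read q: 0→3)
  step 2: 3  (read p: 3→3)   ← first repeat (3 seen earlier)
  step 3: 1  (read q: 3→1)
  step 4: 0  (read p: 1→0)

The earliest repeat is at step j = 2: M is in 3, which it already visited at step i = 1.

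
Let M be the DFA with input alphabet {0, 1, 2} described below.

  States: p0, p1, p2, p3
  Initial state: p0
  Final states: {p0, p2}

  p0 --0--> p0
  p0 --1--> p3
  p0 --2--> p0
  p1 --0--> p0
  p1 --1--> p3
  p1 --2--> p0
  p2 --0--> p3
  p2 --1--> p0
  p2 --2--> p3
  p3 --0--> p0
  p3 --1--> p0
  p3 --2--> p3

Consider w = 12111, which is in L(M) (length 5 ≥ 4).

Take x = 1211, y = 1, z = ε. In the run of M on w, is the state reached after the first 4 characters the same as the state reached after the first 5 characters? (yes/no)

State sequence: p0 -1-> p3 -2-> p3 -1-> p0 -1-> p3 -1-> p0

After x (step 4): p3. After xy (step 5): p0.
They differ (p3 ≠ p0), so y is not a cycle from the state after x; this split is not the one the pumping-lemma construction produces, and pumping y need not keep the string in L(M).

no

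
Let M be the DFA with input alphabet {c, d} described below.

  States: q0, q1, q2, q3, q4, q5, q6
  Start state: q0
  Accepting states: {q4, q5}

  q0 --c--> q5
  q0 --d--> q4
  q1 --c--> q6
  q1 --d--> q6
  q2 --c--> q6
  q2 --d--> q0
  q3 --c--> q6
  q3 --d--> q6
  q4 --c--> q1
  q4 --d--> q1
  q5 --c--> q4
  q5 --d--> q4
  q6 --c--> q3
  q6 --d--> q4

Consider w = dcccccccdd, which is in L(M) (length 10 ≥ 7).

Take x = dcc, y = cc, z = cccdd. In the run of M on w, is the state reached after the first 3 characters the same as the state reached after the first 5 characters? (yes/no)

Run of M on the first 5 characters of w = d c c c c:
  step 0: q0  (start)
  step 1: q4  (read d: q0→q4)
  step 2: q1  (read c: q4→q1)
  step 3: q6  (read c: q1→q6)
  step 4: q3  (read c: q6→q3)
  step 5: q6  (read c: q3→q6)

After x (step 3): q6. After xy (step 5): q6.
They match, so y = cc drives M around a cycle from q6 back to itself; pumping y any number of times keeps M in q6 before reading z, and xyⁱz ∈ L(M) for every i ≥ 0.

yes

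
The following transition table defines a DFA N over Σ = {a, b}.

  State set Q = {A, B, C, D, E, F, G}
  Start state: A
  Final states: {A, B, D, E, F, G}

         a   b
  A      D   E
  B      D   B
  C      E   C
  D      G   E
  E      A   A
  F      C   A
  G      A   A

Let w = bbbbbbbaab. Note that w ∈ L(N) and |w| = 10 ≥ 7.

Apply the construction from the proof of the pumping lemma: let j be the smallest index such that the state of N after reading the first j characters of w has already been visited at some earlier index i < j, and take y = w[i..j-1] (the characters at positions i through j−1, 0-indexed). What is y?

Run of N on w = b b b b b b b a a b:
  step 0: A  (start)
  step 1: E  (read b: A→E)
  step 2: A  (read b: E→A)   ← first repeat (A seen earlier)
  step 3: E  (read b: A→E)
  step 4: A  (read b: E→A)
  step 5: E  (read b: A→E)
  step 6: A  (read b: E→A)
  step 7: E  (read b: A→E)
  step 8: A  (read a: E→A)
  step 9: D  (read a: A→D)
  step 10: E  (read b: D→E)

So i = 0, j = 2, giving x = w[0:0] = ε, y = w[0:2] = bb, z = w[2:10] = bbbbbaab.
Check: |xy| = 2 ≤ 7 and |y| = 2 ≥ 1. Reading y takes N from A back to A, so every xyⁱz is accepted.

bb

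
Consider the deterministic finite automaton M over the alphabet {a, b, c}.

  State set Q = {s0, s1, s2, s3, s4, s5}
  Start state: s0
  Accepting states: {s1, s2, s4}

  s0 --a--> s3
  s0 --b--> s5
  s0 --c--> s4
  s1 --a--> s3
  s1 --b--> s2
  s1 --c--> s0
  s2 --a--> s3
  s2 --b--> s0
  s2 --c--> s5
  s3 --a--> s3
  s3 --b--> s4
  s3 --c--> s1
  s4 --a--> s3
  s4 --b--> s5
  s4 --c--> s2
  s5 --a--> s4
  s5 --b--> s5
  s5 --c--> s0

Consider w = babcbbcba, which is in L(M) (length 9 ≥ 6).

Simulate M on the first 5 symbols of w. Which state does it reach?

Run of M on the first 5 characters of w = b a b c b:
  step 0: s0  (start)
  step 1: s5  (read b: s0→s5)
  step 2: s4  (read a: s5→s4)
  step 3: s5  (read b: s4→s5)
  step 4: s0  (read c: s5→s0)
  step 5: s5  (read b: s0→s5)

After reading 5 characters, M is in state s5.
(This kind of state-tracing is the core of the pumping-lemma construction: with 6 states, pigeonhole forces a repeat within the first 6 steps.)

s5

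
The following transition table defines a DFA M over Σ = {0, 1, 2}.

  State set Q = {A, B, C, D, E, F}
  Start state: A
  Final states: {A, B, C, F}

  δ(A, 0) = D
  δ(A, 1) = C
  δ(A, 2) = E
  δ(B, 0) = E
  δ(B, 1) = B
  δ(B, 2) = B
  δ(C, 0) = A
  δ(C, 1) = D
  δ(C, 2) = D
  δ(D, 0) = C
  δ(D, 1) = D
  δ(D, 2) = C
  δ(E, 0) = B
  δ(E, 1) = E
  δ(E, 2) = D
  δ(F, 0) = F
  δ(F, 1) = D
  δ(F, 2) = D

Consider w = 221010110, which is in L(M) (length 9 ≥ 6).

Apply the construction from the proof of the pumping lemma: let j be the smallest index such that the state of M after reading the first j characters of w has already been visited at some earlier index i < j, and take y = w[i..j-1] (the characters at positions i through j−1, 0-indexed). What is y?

1

State sequence: A -2-> E -2-> D -1-> D -0-> C -1-> D -0-> C -1-> D -1-> D -0-> C
First repeat at step 3: D was already visited.

So i = 2, j = 3, giving x = w[0:2] = 22, y = w[2:3] = 1, z = w[3:9] = 010110.
Check: |xy| = 3 ≤ 6 and |y| = 1 ≥ 1. Reading y takes M from D back to D, so every xyⁱz is accepted.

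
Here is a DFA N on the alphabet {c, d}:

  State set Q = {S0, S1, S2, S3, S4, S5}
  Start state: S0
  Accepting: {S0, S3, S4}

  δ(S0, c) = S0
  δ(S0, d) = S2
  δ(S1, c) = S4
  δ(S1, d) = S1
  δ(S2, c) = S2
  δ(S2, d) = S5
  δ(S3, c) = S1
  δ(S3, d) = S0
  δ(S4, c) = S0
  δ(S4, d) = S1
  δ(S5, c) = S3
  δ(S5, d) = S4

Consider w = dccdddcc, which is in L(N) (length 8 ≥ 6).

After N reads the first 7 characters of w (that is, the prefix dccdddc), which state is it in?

S4

State sequence: S0 -d-> S2 -c-> S2 -c-> S2 -d-> S5 -d-> S4 -d-> S1 -c-> S4

After reading 7 characters, N is in state S4.
(This kind of state-tracing is the core of the pumping-lemma construction: with 6 states, pigeonhole forces a repeat within the first 6 steps.)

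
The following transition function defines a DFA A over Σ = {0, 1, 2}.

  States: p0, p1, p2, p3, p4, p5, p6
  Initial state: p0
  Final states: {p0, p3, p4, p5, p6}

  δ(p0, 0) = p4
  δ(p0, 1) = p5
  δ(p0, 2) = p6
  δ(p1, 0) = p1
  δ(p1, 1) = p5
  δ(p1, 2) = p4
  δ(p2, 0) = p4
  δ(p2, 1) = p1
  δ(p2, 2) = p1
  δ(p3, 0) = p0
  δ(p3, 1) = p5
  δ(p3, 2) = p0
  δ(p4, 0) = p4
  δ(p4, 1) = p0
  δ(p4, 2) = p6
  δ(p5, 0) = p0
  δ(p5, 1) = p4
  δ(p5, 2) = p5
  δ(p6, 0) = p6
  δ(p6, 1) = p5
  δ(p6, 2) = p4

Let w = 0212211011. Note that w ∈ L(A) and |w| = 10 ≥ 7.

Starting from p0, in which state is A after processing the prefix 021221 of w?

p4

State sequence: p0 -0-> p4 -2-> p6 -1-> p5 -2-> p5 -2-> p5 -1-> p4

After reading 6 characters, A is in state p4.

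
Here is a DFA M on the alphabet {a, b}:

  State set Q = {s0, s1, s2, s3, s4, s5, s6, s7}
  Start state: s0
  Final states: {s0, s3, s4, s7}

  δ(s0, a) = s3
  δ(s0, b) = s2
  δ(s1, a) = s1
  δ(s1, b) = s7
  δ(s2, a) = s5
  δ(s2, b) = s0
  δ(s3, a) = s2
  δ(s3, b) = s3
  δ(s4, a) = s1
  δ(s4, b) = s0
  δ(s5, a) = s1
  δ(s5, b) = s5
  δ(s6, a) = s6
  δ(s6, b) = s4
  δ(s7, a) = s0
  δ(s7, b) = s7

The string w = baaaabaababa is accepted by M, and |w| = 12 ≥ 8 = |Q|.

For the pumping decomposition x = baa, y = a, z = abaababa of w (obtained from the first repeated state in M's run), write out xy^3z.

baaaaaabaababa

xy^3z = baa·a·a·a·abaababa = baaaaaabaababa.
Reading y = a takes M from s1 back to s1, so after x·y·y·y the machine is still in s1, and z then leads to the accepting state s3. Hence baaaaaabaababa ∈ L(M).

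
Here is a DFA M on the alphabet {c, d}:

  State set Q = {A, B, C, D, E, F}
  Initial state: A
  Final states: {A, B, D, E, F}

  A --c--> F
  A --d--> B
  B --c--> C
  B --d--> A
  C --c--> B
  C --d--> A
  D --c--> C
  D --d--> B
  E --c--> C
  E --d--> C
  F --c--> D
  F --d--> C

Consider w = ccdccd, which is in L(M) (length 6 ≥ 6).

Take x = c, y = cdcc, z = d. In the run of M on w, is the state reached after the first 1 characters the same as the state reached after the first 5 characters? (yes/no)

no

Run of M on the first 5 characters of w = c c d c c:
  step 0: A  (start)
  step 1: F  (read c: A→F)
  step 2: D  (read c: F→D)
  step 3: B  (read d: D→B)
  step 4: C  (read c: B→C)
  step 5: B  (read c: C→B)

After x (step 1): F. After xy (step 5): B.
They differ (F ≠ B), so y is not a cycle from the state after x; this split is not the one the pumping-lemma construction produces, and pumping y need not keep the string in L(M).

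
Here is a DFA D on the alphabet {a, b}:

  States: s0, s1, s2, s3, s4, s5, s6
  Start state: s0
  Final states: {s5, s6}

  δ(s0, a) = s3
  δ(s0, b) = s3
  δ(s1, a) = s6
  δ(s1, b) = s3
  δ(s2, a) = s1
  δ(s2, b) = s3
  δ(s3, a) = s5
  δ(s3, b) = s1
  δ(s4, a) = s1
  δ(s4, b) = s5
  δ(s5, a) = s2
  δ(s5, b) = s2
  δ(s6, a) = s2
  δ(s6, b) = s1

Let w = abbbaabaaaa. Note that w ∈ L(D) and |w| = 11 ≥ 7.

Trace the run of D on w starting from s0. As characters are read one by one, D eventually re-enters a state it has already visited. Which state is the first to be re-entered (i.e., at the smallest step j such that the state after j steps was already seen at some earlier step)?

s3

Run of D on w = a b b b a a b a a a a:
  step 0: s0  (start)
  step 1: s3  (read a: s0→s3)
  step 2: s1  (read b: s3→s1)
  step 3: s3  (read b: s1→s3)   ← first repeat (s3 seen earlier)
  step 4: s1  (read b: s3→s1)
  step 5: s6  (read a: s1→s6)
  step 6: s2  (read a: s6→s2)
  step 7: s3  (read b: s2→s3)
  step 8: s5  (read a: s3→s5)
  step 9: s2  (read a: s5→s2)
  step 10: s1  (read a: s2→s1)
  step 11: s6  (read a: s1→s6)

The earliest repeat is at step j = 3: D is in s3, which it already visited at step i = 1.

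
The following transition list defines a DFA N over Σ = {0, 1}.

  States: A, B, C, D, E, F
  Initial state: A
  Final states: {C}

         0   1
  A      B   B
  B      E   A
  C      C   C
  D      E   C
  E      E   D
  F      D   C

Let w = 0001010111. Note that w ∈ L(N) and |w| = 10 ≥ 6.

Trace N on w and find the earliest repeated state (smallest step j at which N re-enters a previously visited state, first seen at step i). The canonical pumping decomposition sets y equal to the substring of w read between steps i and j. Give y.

0

State sequence: A -0-> B -0-> E -0-> E -1-> D -0-> E -1-> D -0-> E -1-> D -1-> C -1-> C
First repeat at step 3: E was already visited.

So i = 2, j = 3, giving x = w[0:2] = 00, y = w[2:3] = 0, z = w[3:10] = 1010111.
Check: |xy| = 3 ≤ 6 and |y| = 1 ≥ 1. Reading y takes N from E back to E, so every xyⁱz is accepted.
Since N has 6 states, any run of length ≥ 6 visits 6+1 states, so by pigeonhole some state repeats within the first 6 steps — that repeat gives the pumpable loop.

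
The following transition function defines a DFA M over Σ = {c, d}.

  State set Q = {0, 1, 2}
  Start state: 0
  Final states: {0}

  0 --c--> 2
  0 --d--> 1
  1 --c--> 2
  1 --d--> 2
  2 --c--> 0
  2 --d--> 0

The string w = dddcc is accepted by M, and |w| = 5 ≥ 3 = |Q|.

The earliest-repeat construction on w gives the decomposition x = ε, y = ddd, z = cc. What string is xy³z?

xy^3z = ε·ddd·ddd·ddd·cc = dddddddddcc.
Reading y = ddd takes M from 0 back to 0, so after x·y·y·y the machine is still in 0, and z then leads to the accepting state 0. Hence dddddddddcc ∈ L(M).

dddddddddcc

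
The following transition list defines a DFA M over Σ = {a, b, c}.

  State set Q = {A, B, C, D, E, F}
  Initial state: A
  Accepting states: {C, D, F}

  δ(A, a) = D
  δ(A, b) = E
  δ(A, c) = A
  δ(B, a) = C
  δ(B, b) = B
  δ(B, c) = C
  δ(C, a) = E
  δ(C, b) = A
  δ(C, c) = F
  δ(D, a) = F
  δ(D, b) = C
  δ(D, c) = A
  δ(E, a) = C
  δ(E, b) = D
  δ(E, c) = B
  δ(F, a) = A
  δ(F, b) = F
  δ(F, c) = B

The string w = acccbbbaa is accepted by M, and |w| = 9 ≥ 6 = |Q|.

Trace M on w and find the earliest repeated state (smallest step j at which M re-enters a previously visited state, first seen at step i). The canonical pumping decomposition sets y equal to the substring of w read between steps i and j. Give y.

ac

Run of M on w = a c c c b b b a a:
  step 0: A  (start)
  step 1: D  (read a: A→D)
  step 2: A  (read c: D→A)   ← first repeat (A seen earlier)
  step 3: A  (read c: A→A)
  step 4: A  (read c: A→A)
  step 5: E  (read b: A→E)
  step 6: D  (read b: E→D)
  step 7: C  (read b: D→C)
  step 8: E  (read a: C→E)
  step 9: C  (read a: E→C)

So i = 0, j = 2, giving x = w[0:0] = ε, y = w[0:2] = ac, z = w[2:9] = ccbbbaa.
Check: |xy| = 2 ≤ 6 and |y| = 2 ≥ 1. Reading y takes M from A back to A, so every xyⁱz is accepted.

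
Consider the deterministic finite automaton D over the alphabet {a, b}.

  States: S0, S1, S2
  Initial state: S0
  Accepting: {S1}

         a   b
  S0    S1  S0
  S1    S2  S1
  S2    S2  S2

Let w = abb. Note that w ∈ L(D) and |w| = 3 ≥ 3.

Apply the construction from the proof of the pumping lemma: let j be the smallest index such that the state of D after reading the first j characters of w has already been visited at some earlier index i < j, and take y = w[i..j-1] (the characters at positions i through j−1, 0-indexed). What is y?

Run of D on w = a b b:
  step 0: S0  (start)
  step 1: S1  (read a: S0→S1)
  step 2: S1  (read b: S1→S1)   ← first repeat (S1 seen earlier)
  step 3: S1  (read b: S1→S1)

So i = 1, j = 2, giving x = w[0:1] = a, y = w[1:2] = b, z = w[2:3] = b.
Check: |xy| = 2 ≤ 3 and |y| = 1 ≥ 1. Reading y takes D from S1 back to S1, so every xyⁱz is accepted.
Pumping length from the standard proof: p = 3 (the number of states). The repeated state found above gives |xy| = j ≤ 3 and |y| = j − i ≥ 1.

b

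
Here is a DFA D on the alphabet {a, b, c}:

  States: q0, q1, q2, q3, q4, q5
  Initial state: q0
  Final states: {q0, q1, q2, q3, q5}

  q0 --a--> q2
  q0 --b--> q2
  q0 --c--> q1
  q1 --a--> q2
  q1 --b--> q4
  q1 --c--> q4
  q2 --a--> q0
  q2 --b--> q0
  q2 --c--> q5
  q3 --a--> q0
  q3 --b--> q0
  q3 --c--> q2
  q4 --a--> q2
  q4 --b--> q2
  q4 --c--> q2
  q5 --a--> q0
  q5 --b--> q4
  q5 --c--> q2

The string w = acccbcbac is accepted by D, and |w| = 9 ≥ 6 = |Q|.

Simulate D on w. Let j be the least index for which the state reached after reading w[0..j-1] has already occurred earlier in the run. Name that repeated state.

State sequence: q0 -a-> q2 -c-> q5 -c-> q2 -c-> q5 -b-> q4 -c-> q2 -b-> q0 -a-> q2 -c-> q5
First repeat at step 3: q2 was already visited.

The earliest repeat is at step j = 3: D is in q2, which it already visited at step i = 1.
Since D has 6 states, any run of length ≥ 6 visits 6+1 states, so by pigeonhole some state repeats within the first 6 steps — that repeat gives the pumpable loop.

q2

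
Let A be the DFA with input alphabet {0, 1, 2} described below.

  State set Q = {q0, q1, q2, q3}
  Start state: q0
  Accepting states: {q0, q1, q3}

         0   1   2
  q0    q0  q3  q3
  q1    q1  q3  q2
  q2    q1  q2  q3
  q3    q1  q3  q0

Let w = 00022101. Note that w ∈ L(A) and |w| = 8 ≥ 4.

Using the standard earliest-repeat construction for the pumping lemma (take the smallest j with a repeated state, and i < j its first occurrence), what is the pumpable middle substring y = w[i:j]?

Run of A on w = 0 0 0 2 2 1 0 1:
  step 0: q0  (start)
  step 1: q0  (read 0: q0→q0)   ← first repeat (q0 seen earlier)
  step 2: q0  (read 0: q0→q0)
  step 3: q0  (read 0: q0→q0)
  step 4: q3  (read 2: q0→q3)
  step 5: q0  (read 2: q3→q0)
  step 6: q3  (read 1: q0→q3)
  step 7: q1  (read 0: q3→q1)
  step 8: q3  (read 1: q1→q3)

So i = 0, j = 1, giving x = w[0:0] = ε, y = w[0:1] = 0, z = w[1:8] = 0022101.
Check: |xy| = 1 ≤ 4 and |y| = 1 ≥ 1. Reading y takes A from q0 back to q0, so every xyⁱz is accepted.

0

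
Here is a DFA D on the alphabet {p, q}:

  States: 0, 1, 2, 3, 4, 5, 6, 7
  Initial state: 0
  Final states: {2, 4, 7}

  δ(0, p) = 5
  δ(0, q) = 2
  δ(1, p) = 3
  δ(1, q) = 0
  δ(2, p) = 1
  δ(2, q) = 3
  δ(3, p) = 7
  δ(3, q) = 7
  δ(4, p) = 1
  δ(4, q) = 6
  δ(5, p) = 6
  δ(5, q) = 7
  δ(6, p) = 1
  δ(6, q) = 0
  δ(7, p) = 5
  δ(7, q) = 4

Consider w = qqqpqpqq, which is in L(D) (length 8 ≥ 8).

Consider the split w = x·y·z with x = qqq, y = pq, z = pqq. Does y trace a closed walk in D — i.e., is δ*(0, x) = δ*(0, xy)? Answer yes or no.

yes

Run of D on the first 5 characters of w = q q q p q:
  step 0: 0  (start)
  step 1: 2  (read q: 0→2)
  step 2: 3  (read q: 2→3)
  step 3: 7  (read q: 3→7)
  step 4: 5  (read p: 7→5)
  step 5: 7  (read q: 5→7)

After x (step 3): 7. After xy (step 5): 7.
They match, so y = pq drives D around a cycle from 7 back to itself; pumping y any number of times keeps D in 7 before reading z, and xyⁱz ∈ L(D) for every i ≥ 0.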